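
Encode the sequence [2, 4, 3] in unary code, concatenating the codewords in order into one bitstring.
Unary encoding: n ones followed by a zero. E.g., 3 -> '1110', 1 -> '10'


Encode each number as n ones followed by a terminating 0:
  2 -> 110 (3 bits)
  4 -> 11110 (5 bits)
  3 -> 1110 (4 bits)
Total length = 3 + 5 + 4 = 12 bits.

Unary([2, 4, 3]) = 110111101110 (12 bits)


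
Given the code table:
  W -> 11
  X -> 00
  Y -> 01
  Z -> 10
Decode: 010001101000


Decoding:
01 -> Y
00 -> X
01 -> Y
10 -> Z
10 -> Z
00 -> X


Result: YXYZZX


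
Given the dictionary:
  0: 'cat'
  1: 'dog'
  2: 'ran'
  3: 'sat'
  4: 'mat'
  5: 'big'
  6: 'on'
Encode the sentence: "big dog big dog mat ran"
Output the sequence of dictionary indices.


Look up each word in the dictionary:
  'big' -> 5
  'dog' -> 1
  'big' -> 5
  'dog' -> 1
  'mat' -> 4
  'ran' -> 2

Encoded: [5, 1, 5, 1, 4, 2]


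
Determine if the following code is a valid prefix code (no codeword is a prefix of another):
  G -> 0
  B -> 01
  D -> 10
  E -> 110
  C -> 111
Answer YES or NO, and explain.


Checking each pair (does one codeword prefix another?):
  G='0' vs B='01': prefix -- VIOLATION

NO -- this is NOT a valid prefix code. G (0) is a prefix of B (01).


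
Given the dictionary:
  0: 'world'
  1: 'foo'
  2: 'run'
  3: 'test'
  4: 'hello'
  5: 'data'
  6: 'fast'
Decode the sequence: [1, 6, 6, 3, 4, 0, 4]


Look up each index in the dictionary:
  1 -> 'foo'
  6 -> 'fast'
  6 -> 'fast'
  3 -> 'test'
  4 -> 'hello'
  0 -> 'world'
  4 -> 'hello'

Decoded: "foo fast fast test hello world hello"


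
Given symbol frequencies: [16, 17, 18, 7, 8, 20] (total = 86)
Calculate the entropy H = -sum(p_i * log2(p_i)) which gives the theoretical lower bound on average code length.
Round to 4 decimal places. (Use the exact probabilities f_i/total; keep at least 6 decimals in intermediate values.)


Per-symbol terms -p_i * log2(p_i) with p_i = f_i/86:
  p = 16/86 = 0.186047: log2(p) = -2.426265, -p*log2(p) = 0.451398
  p = 17/86 = 0.197674: log2(p) = -2.338802, -p*log2(p) = 0.462321
  p = 18/86 = 0.209302: log2(p) = -2.256340, -p*log2(p) = 0.472257
  p = 7/86 = 0.081395: log2(p) = -3.618910, -p*log2(p) = 0.294562
  p = 8/86 = 0.093023: log2(p) = -3.426265, -p*log2(p) = 0.318722
  p = 20/86 = 0.232558: log2(p) = -2.104337, -p*log2(p) = 0.489381
H = 0.451398 + 0.462321 + 0.472257 + 0.294562 + 0.318722 + 0.489381 = 2.488641

H = 2.4886 bits/symbol


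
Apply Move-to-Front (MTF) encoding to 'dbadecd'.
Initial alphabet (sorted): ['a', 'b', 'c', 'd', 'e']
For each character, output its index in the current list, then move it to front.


MTF encoding:
'd': index 3 in ['a', 'b', 'c', 'd', 'e'] -> ['d', 'a', 'b', 'c', 'e']
'b': index 2 in ['d', 'a', 'b', 'c', 'e'] -> ['b', 'd', 'a', 'c', 'e']
'a': index 2 in ['b', 'd', 'a', 'c', 'e'] -> ['a', 'b', 'd', 'c', 'e']
'd': index 2 in ['a', 'b', 'd', 'c', 'e'] -> ['d', 'a', 'b', 'c', 'e']
'e': index 4 in ['d', 'a', 'b', 'c', 'e'] -> ['e', 'd', 'a', 'b', 'c']
'c': index 4 in ['e', 'd', 'a', 'b', 'c'] -> ['c', 'e', 'd', 'a', 'b']
'd': index 2 in ['c', 'e', 'd', 'a', 'b'] -> ['d', 'c', 'e', 'a', 'b']


Output: [3, 2, 2, 2, 4, 4, 2]


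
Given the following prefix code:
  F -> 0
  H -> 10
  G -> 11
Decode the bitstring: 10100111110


Decoding step by step:
Bits 10 -> H
Bits 10 -> H
Bits 0 -> F
Bits 11 -> G
Bits 11 -> G
Bits 10 -> H


Decoded message: HHFGGH


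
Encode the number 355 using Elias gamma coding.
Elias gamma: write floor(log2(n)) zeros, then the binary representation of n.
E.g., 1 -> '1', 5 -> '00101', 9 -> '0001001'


num_bits = floor(log2(355)) + 1 = 9
leading_zeros = num_bits - 1 = 8
binary(355) = 101100011

Elias gamma(355) = '00000000' + '101100011' = 00000000101100011 (17 bits)


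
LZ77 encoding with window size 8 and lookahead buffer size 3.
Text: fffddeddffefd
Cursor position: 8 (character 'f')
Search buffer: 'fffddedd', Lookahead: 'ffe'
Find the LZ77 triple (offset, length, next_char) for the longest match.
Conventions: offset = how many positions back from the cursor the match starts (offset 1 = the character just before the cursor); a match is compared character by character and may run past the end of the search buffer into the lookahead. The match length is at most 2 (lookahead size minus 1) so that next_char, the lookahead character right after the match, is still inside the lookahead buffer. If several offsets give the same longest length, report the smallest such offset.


Try each offset into the search buffer:
  offset=1 (pos 7, char 'd'): match length 0
  offset=2 (pos 6, char 'd'): match length 0
  offset=3 (pos 5, char 'e'): match length 0
  offset=4 (pos 4, char 'd'): match length 0
  offset=5 (pos 3, char 'd'): match length 0
  offset=6 (pos 2, char 'f'): match length 1
  offset=7 (pos 1, char 'f'): match length 2
  offset=8 (pos 0, char 'f'): match length 2
Longest match has length 2, found at offsets 7, 8; take the smallest, offset 7.
next_char = character at position 8 + 2 = 10 -> 'e'

Best match: offset=7, length=2 (matching 'ff' starting at position 1)
LZ77 triple: (7, 2, 'e')


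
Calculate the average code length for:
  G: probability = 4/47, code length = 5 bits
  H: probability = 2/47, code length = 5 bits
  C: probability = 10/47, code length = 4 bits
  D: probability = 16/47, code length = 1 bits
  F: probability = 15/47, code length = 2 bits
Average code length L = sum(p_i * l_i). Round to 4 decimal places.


Weighted contributions p_i * l_i:
  G: (4/47) * 5 = 20/47
  H: (2/47) * 5 = 10/47
  C: (10/47) * 4 = 40/47
  D: (16/47) * 1 = 16/47
  F: (15/47) * 2 = 30/47
Sum = (20 + 10 + 40 + 16 + 30)/47 = 116/47

L = 116/47 = 2.4681 bits/symbol


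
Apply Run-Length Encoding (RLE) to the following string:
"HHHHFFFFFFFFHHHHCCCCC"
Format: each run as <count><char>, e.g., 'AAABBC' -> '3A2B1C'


Scanning runs left to right:
  i=0: run of 'H' x 4 -> '4H'
  i=4: run of 'F' x 8 -> '8F'
  i=12: run of 'H' x 4 -> '4H'
  i=16: run of 'C' x 5 -> '5C'

RLE = 4H8F4H5C


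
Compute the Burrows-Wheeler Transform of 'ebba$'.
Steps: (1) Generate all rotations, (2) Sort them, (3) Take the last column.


Rotations (sorted):
  0: $ebba -> last char: a
  1: a$ebb -> last char: b
  2: ba$eb -> last char: b
  3: bba$e -> last char: e
  4: ebba$ -> last char: $


BWT = abbe$


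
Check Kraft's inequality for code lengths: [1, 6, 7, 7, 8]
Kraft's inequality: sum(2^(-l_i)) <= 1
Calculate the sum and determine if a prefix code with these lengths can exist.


Sum = 2^(-1) + 2^(-6) + 2^(-7) + 2^(-7) + 2^(-8)
    = 0.5 + 0.015625 + 0.0078125 + 0.0078125 + 0.00390625
    = 137/256 = 0.53515625
Since 0.53515625 <= 1, Kraft's inequality IS satisfied.
A prefix code with these lengths CAN exist.

Kraft sum = 0.53515625. Satisfied.


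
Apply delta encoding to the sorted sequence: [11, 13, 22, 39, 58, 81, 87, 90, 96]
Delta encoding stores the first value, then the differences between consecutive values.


First value: 11
Deltas:
  13 - 11 = 2
  22 - 13 = 9
  39 - 22 = 17
  58 - 39 = 19
  81 - 58 = 23
  87 - 81 = 6
  90 - 87 = 3
  96 - 90 = 6


Delta encoded: [11, 2, 9, 17, 19, 23, 6, 3, 6]


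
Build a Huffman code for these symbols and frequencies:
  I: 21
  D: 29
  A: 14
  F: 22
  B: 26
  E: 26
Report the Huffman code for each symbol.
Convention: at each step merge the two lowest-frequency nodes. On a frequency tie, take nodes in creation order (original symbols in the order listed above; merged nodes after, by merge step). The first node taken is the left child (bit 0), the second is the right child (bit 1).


Huffman tree construction:
Step 1: Merge A(14) + I(21) = 35
Step 2: Merge F(22) + B(26) = 48
Step 3: Merge E(26) + D(29) = 55
Step 4: Merge (A+I)(35) + (F+B)(48) = 83
Step 5: Merge (E+D)(55) + ((A+I)+(F+B))(83) = 138
Read each symbol's code off the tree from the root (left child = 0, right child = 1).

Codes:
  I: 101 (length 3)
  D: 01 (length 2)
  A: 100 (length 3)
  F: 110 (length 3)
  B: 111 (length 3)
  E: 00 (length 2)
Average code length: 359/138 = 2.6014 bits/symbol


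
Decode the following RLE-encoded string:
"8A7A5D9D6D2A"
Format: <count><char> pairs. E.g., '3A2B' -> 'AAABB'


Expanding each <count><char> pair:
  8A -> 'AAAAAAAA'
  7A -> 'AAAAAAA'
  5D -> 'DDDDD'
  9D -> 'DDDDDDDDD'
  6D -> 'DDDDDD'
  2A -> 'AA'

Decoded = AAAAAAAAAAAAAAADDDDDDDDDDDDDDDDDDDDAA


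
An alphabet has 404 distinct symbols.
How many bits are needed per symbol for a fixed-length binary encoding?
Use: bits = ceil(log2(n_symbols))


log2(404) = 8.6582
Bracket: 2^8 = 256 < 404 <= 2^9 = 512
So ceil(log2(404)) = 9

bits = ceil(log2(404)) = ceil(8.6582) = 9 bits


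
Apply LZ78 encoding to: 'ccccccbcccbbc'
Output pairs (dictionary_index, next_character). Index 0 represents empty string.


LZ78 encoding steps:
Dictionary: {0: ''}
Step 1: w='' (idx 0), next='c' -> output (0, 'c'), add 'c' as idx 1
Step 2: w='c' (idx 1), next='c' -> output (1, 'c'), add 'cc' as idx 2
Step 3: w='cc' (idx 2), next='c' -> output (2, 'c'), add 'ccc' as idx 3
Step 4: w='' (idx 0), next='b' -> output (0, 'b'), add 'b' as idx 4
Step 5: w='ccc' (idx 3), next='b' -> output (3, 'b'), add 'cccb' as idx 5
Step 6: w='b' (idx 4), next='c' -> output (4, 'c'), add 'bc' as idx 6


Encoded: [(0, 'c'), (1, 'c'), (2, 'c'), (0, 'b'), (3, 'b'), (4, 'c')]


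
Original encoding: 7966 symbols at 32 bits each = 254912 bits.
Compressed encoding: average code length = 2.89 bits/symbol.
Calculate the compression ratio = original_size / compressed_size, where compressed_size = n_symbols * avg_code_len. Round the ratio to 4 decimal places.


original_size = n_symbols * orig_bits = 7966 * 32 = 254912 bits
compressed_size = n_symbols * avg_code_len = 7966 * 2.89 = 23021.74 bits
ratio = original_size / compressed_size = 254912 / 23021.74 = 11.0727

Compression ratio = 11.0727


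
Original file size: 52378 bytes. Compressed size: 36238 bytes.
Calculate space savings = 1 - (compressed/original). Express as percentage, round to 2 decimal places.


ratio = compressed/original = 36238/52378 = 0.691855
savings = 1 - ratio = 1 - 0.691855 = 0.308145
as a percentage: 0.308145 * 100 = 30.81%

Space savings = 1 - 36238/52378 = 30.81%


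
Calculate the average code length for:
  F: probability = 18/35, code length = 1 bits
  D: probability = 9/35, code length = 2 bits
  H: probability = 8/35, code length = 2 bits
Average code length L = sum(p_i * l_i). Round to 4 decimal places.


Weighted contributions p_i * l_i:
  F: (18/35) * 1 = 18/35
  D: (9/35) * 2 = 18/35
  H: (8/35) * 2 = 16/35
Sum = (18 + 18 + 16)/35 = 52/35

L = 52/35 = 1.4857 bits/symbol


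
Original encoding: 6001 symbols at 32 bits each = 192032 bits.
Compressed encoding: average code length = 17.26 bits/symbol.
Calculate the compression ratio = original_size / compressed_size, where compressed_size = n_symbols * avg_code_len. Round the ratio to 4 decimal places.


original_size = n_symbols * orig_bits = 6001 * 32 = 192032 bits
compressed_size = n_symbols * avg_code_len = 6001 * 17.26 = 103577.26 bits
ratio = original_size / compressed_size = 192032 / 103577.26 = 1.854

Compression ratio = 1.854


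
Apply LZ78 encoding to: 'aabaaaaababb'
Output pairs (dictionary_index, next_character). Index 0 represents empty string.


LZ78 encoding steps:
Dictionary: {0: ''}
Step 1: w='' (idx 0), next='a' -> output (0, 'a'), add 'a' as idx 1
Step 2: w='a' (idx 1), next='b' -> output (1, 'b'), add 'ab' as idx 2
Step 3: w='a' (idx 1), next='a' -> output (1, 'a'), add 'aa' as idx 3
Step 4: w='aa' (idx 3), next='a' -> output (3, 'a'), add 'aaa' as idx 4
Step 5: w='' (idx 0), next='b' -> output (0, 'b'), add 'b' as idx 5
Step 6: w='ab' (idx 2), next='b' -> output (2, 'b'), add 'abb' as idx 6


Encoded: [(0, 'a'), (1, 'b'), (1, 'a'), (3, 'a'), (0, 'b'), (2, 'b')]


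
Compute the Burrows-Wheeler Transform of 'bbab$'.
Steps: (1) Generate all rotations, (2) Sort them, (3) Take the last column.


Rotations (sorted):
  0: $bbab -> last char: b
  1: ab$bb -> last char: b
  2: b$bba -> last char: a
  3: bab$b -> last char: b
  4: bbab$ -> last char: $


BWT = bbab$


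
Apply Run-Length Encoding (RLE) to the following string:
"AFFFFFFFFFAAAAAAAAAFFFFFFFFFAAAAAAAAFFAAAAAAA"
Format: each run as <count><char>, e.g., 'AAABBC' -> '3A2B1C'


Scanning runs left to right:
  i=0: run of 'A' x 1 -> '1A'
  i=1: run of 'F' x 9 -> '9F'
  i=10: run of 'A' x 9 -> '9A'
  i=19: run of 'F' x 9 -> '9F'
  i=28: run of 'A' x 8 -> '8A'
  i=36: run of 'F' x 2 -> '2F'
  i=38: run of 'A' x 7 -> '7A'

RLE = 1A9F9A9F8A2F7A


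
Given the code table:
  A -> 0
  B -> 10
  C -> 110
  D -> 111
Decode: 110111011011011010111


Decoding:
110 -> C
111 -> D
0 -> A
110 -> C
110 -> C
110 -> C
10 -> B
111 -> D


Result: CDACCCBD


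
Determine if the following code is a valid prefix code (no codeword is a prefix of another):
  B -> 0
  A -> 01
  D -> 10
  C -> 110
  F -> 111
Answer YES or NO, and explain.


Checking each pair (does one codeword prefix another?):
  B='0' vs A='01': prefix -- VIOLATION

NO -- this is NOT a valid prefix code. B (0) is a prefix of A (01).


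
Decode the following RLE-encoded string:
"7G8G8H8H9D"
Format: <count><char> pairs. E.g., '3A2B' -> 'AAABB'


Expanding each <count><char> pair:
  7G -> 'GGGGGGG'
  8G -> 'GGGGGGGG'
  8H -> 'HHHHHHHH'
  8H -> 'HHHHHHHH'
  9D -> 'DDDDDDDDD'

Decoded = GGGGGGGGGGGGGGGHHHHHHHHHHHHHHHHDDDDDDDDD


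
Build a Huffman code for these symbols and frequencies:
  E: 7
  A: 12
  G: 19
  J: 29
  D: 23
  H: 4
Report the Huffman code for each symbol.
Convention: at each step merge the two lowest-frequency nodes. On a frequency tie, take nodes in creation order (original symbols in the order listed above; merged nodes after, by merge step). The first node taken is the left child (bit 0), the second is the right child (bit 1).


Huffman tree construction:
Step 1: Merge H(4) + E(7) = 11
Step 2: Merge (H+E)(11) + A(12) = 23
Step 3: Merge G(19) + D(23) = 42
Step 4: Merge ((H+E)+A)(23) + J(29) = 52
Step 5: Merge (G+D)(42) + (((H+E)+A)+J)(52) = 94
Read each symbol's code off the tree from the root (left child = 0, right child = 1).

Codes:
  E: 1001 (length 4)
  A: 101 (length 3)
  G: 00 (length 2)
  J: 11 (length 2)
  D: 01 (length 2)
  H: 1000 (length 4)
Average code length: 222/94 = 2.3617 bits/symbol


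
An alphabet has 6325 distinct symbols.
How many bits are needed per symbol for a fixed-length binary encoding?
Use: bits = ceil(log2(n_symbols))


log2(6325) = 12.6268
Bracket: 2^12 = 4096 < 6325 <= 2^13 = 8192
So ceil(log2(6325)) = 13

bits = ceil(log2(6325)) = ceil(12.6268) = 13 bits


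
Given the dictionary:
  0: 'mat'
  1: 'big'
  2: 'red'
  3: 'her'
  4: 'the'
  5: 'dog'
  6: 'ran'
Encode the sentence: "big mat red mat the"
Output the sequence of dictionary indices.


Look up each word in the dictionary:
  'big' -> 1
  'mat' -> 0
  'red' -> 2
  'mat' -> 0
  'the' -> 4

Encoded: [1, 0, 2, 0, 4]


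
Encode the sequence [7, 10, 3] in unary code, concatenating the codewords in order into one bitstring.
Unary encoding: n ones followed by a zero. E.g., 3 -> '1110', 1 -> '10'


Encode each number as n ones followed by a terminating 0:
  7 -> 11111110 (8 bits)
  10 -> 11111111110 (11 bits)
  3 -> 1110 (4 bits)
Total length = 8 + 11 + 4 = 23 bits.

Unary([7, 10, 3]) = 11111110111111111101110 (23 bits)


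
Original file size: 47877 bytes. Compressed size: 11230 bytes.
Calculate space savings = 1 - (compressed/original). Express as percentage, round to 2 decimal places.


ratio = compressed/original = 11230/47877 = 0.234559
savings = 1 - ratio = 1 - 0.234559 = 0.765441
as a percentage: 0.765441 * 100 = 76.54%

Space savings = 1 - 11230/47877 = 76.54%


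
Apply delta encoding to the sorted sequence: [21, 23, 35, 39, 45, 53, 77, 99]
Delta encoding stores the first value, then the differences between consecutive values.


First value: 21
Deltas:
  23 - 21 = 2
  35 - 23 = 12
  39 - 35 = 4
  45 - 39 = 6
  53 - 45 = 8
  77 - 53 = 24
  99 - 77 = 22


Delta encoded: [21, 2, 12, 4, 6, 8, 24, 22]


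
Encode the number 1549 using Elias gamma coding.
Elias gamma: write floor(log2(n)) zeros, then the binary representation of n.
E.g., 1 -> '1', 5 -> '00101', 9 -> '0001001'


num_bits = floor(log2(1549)) + 1 = 11
leading_zeros = num_bits - 1 = 10
binary(1549) = 11000001101

Elias gamma(1549) = '0000000000' + '11000001101' = 000000000011000001101 (21 bits)


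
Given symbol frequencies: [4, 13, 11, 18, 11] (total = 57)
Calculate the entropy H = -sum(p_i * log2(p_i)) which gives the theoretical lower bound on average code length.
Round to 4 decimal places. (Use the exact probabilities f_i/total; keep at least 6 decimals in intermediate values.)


Per-symbol terms -p_i * log2(p_i) with p_i = f_i/57:
  p = 4/57 = 0.070175: log2(p) = -3.832890, -p*log2(p) = 0.268975
  p = 13/57 = 0.228070: log2(p) = -2.132450, -p*log2(p) = 0.486348
  p = 11/57 = 0.192982: log2(p) = -2.373458, -p*log2(p) = 0.458036
  p = 18/57 = 0.315789: log2(p) = -1.662965, -p*log2(p) = 0.525147
  p = 11/57 = 0.192982: log2(p) = -2.373458, -p*log2(p) = 0.458036
H = 0.268975 + 0.486348 + 0.458036 + 0.525147 + 0.458036 = 2.196542

H = 2.1965 bits/symbol


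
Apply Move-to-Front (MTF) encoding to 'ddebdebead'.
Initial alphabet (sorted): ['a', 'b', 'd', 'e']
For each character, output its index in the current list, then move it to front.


MTF encoding:
'd': index 2 in ['a', 'b', 'd', 'e'] -> ['d', 'a', 'b', 'e']
'd': index 0 in ['d', 'a', 'b', 'e'] -> ['d', 'a', 'b', 'e']
'e': index 3 in ['d', 'a', 'b', 'e'] -> ['e', 'd', 'a', 'b']
'b': index 3 in ['e', 'd', 'a', 'b'] -> ['b', 'e', 'd', 'a']
'd': index 2 in ['b', 'e', 'd', 'a'] -> ['d', 'b', 'e', 'a']
'e': index 2 in ['d', 'b', 'e', 'a'] -> ['e', 'd', 'b', 'a']
'b': index 2 in ['e', 'd', 'b', 'a'] -> ['b', 'e', 'd', 'a']
'e': index 1 in ['b', 'e', 'd', 'a'] -> ['e', 'b', 'd', 'a']
'a': index 3 in ['e', 'b', 'd', 'a'] -> ['a', 'e', 'b', 'd']
'd': index 3 in ['a', 'e', 'b', 'd'] -> ['d', 'a', 'e', 'b']


Output: [2, 0, 3, 3, 2, 2, 2, 1, 3, 3]


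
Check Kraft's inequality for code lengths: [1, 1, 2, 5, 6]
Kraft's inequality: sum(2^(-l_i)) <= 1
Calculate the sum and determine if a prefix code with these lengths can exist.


Sum = 2^(-1) + 2^(-1) + 2^(-2) + 2^(-5) + 2^(-6)
    = 0.5 + 0.5 + 0.25 + 0.03125 + 0.015625
    = 83/64 = 1.296875
Since 1.296875 > 1, Kraft's inequality is NOT satisfied.
A prefix code with these lengths CANNOT exist.

Kraft sum = 1.296875. Not satisfied.


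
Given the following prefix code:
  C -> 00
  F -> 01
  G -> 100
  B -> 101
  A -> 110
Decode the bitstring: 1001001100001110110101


Decoding step by step:
Bits 100 -> G
Bits 100 -> G
Bits 110 -> A
Bits 00 -> C
Bits 01 -> F
Bits 110 -> A
Bits 110 -> A
Bits 101 -> B


Decoded message: GGACFAAB


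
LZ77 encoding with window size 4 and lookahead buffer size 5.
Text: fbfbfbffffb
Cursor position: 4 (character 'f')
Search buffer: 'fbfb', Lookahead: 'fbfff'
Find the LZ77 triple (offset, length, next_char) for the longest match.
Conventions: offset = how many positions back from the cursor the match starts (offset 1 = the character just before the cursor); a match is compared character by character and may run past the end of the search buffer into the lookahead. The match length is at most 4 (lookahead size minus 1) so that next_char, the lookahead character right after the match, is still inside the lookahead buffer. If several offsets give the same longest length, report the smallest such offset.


Try each offset into the search buffer:
  offset=1 (pos 3, char 'b'): match length 0
  offset=2 (pos 2, char 'f'): match length 3
  offset=3 (pos 1, char 'b'): match length 0
  offset=4 (pos 0, char 'f'): match length 3
Longest match has length 3, found at offsets 2, 4; take the smallest, offset 2.
next_char = character at position 4 + 3 = 7 -> 'f'

Best match: offset=2, length=3 (matching 'fbf' starting at position 2)
LZ77 triple: (2, 3, 'f')


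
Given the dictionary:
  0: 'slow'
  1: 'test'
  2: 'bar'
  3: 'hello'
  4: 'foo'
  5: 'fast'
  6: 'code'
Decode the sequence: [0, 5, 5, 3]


Look up each index in the dictionary:
  0 -> 'slow'
  5 -> 'fast'
  5 -> 'fast'
  3 -> 'hello'

Decoded: "slow fast fast hello"


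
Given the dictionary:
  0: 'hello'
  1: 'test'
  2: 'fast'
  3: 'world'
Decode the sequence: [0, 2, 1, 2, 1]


Look up each index in the dictionary:
  0 -> 'hello'
  2 -> 'fast'
  1 -> 'test'
  2 -> 'fast'
  1 -> 'test'

Decoded: "hello fast test fast test"


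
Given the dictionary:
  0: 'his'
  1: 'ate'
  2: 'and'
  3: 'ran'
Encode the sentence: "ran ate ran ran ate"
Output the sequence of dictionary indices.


Look up each word in the dictionary:
  'ran' -> 3
  'ate' -> 1
  'ran' -> 3
  'ran' -> 3
  'ate' -> 1

Encoded: [3, 1, 3, 3, 1]


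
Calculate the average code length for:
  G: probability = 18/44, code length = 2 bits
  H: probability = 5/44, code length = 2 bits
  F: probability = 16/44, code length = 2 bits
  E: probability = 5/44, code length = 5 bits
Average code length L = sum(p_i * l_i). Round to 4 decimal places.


Weighted contributions p_i * l_i:
  G: (18/44) * 2 = 36/44
  H: (5/44) * 2 = 10/44
  F: (16/44) * 2 = 32/44
  E: (5/44) * 5 = 25/44
Sum = (36 + 10 + 32 + 25)/44 = 103/44

L = 103/44 = 2.3409 bits/symbol


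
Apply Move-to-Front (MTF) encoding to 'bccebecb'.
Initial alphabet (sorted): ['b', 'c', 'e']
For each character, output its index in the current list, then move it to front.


MTF encoding:
'b': index 0 in ['b', 'c', 'e'] -> ['b', 'c', 'e']
'c': index 1 in ['b', 'c', 'e'] -> ['c', 'b', 'e']
'c': index 0 in ['c', 'b', 'e'] -> ['c', 'b', 'e']
'e': index 2 in ['c', 'b', 'e'] -> ['e', 'c', 'b']
'b': index 2 in ['e', 'c', 'b'] -> ['b', 'e', 'c']
'e': index 1 in ['b', 'e', 'c'] -> ['e', 'b', 'c']
'c': index 2 in ['e', 'b', 'c'] -> ['c', 'e', 'b']
'b': index 2 in ['c', 'e', 'b'] -> ['b', 'c', 'e']


Output: [0, 1, 0, 2, 2, 1, 2, 2]


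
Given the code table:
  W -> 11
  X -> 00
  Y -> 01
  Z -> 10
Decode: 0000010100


Decoding:
00 -> X
00 -> X
01 -> Y
01 -> Y
00 -> X


Result: XXYYX


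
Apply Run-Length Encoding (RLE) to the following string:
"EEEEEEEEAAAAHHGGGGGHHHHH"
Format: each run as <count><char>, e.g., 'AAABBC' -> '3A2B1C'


Scanning runs left to right:
  i=0: run of 'E' x 8 -> '8E'
  i=8: run of 'A' x 4 -> '4A'
  i=12: run of 'H' x 2 -> '2H'
  i=14: run of 'G' x 5 -> '5G'
  i=19: run of 'H' x 5 -> '5H'

RLE = 8E4A2H5G5H


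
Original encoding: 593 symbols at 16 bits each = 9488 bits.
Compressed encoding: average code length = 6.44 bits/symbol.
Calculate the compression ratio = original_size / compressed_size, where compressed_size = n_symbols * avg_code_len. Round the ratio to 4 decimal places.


original_size = n_symbols * orig_bits = 593 * 16 = 9488 bits
compressed_size = n_symbols * avg_code_len = 593 * 6.44 = 3818.92 bits
ratio = original_size / compressed_size = 9488 / 3818.92 = 2.4845

Compression ratio = 2.4845


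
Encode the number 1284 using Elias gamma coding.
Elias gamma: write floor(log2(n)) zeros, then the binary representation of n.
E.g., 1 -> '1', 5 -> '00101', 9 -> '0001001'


num_bits = floor(log2(1284)) + 1 = 11
leading_zeros = num_bits - 1 = 10
binary(1284) = 10100000100

Elias gamma(1284) = '0000000000' + '10100000100' = 000000000010100000100 (21 bits)


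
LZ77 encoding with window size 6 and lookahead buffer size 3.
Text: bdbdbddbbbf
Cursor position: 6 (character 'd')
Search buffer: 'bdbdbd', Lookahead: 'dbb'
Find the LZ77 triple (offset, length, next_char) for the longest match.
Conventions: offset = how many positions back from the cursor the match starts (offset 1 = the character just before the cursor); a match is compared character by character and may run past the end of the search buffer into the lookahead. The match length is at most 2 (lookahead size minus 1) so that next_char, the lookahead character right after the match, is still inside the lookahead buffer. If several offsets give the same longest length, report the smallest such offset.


Try each offset into the search buffer:
  offset=1 (pos 5, char 'd'): match length 1
  offset=2 (pos 4, char 'b'): match length 0
  offset=3 (pos 3, char 'd'): match length 2
  offset=4 (pos 2, char 'b'): match length 0
  offset=5 (pos 1, char 'd'): match length 2
  offset=6 (pos 0, char 'b'): match length 0
Longest match has length 2, found at offsets 3, 5; take the smallest, offset 3.
next_char = character at position 6 + 2 = 8 -> 'b'

Best match: offset=3, length=2 (matching 'db' starting at position 3)
LZ77 triple: (3, 2, 'b')


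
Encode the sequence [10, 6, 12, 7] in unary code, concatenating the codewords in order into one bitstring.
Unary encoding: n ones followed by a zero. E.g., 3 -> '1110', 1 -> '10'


Encode each number as n ones followed by a terminating 0:
  10 -> 11111111110 (11 bits)
  6 -> 1111110 (7 bits)
  12 -> 1111111111110 (13 bits)
  7 -> 11111110 (8 bits)
Total length = 11 + 7 + 13 + 8 = 39 bits.

Unary([10, 6, 12, 7]) = 111111111101111110111111111111011111110 (39 bits)


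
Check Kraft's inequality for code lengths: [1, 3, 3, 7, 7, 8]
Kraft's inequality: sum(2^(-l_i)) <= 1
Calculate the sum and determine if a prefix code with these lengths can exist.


Sum = 2^(-1) + 2^(-3) + 2^(-3) + 2^(-7) + 2^(-7) + 2^(-8)
    = 0.5 + 0.125 + 0.125 + 0.0078125 + 0.0078125 + 0.00390625
    = 197/256 = 0.76953125
Since 0.76953125 <= 1, Kraft's inequality IS satisfied.
A prefix code with these lengths CAN exist.

Kraft sum = 0.76953125. Satisfied.


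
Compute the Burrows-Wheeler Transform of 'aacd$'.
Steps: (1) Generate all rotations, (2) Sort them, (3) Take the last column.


Rotations (sorted):
  0: $aacd -> last char: d
  1: aacd$ -> last char: $
  2: acd$a -> last char: a
  3: cd$aa -> last char: a
  4: d$aac -> last char: c


BWT = d$aac


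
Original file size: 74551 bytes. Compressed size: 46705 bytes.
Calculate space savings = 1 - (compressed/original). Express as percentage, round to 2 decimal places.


ratio = compressed/original = 46705/74551 = 0.626484
savings = 1 - ratio = 1 - 0.626484 = 0.373516
as a percentage: 0.373516 * 100 = 37.35%

Space savings = 1 - 46705/74551 = 37.35%


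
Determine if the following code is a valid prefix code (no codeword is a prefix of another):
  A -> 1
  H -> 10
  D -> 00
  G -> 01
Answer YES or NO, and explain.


Checking each pair (does one codeword prefix another?):
  A='1' vs H='10': prefix -- VIOLATION

NO -- this is NOT a valid prefix code. A (1) is a prefix of H (10).


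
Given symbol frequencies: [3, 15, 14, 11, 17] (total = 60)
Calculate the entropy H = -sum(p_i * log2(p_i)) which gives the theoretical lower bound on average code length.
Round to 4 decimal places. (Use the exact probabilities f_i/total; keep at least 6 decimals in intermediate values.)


Per-symbol terms -p_i * log2(p_i) with p_i = f_i/60:
  p = 3/60 = 0.050000: log2(p) = -4.321928, -p*log2(p) = 0.216096
  p = 15/60 = 0.250000: log2(p) = -2.000000, -p*log2(p) = 0.500000
  p = 14/60 = 0.233333: log2(p) = -2.099536, -p*log2(p) = 0.489892
  p = 11/60 = 0.183333: log2(p) = -2.447459, -p*log2(p) = 0.448701
  p = 17/60 = 0.283333: log2(p) = -1.819428, -p*log2(p) = 0.515505
H = 0.216096 + 0.500000 + 0.489892 + 0.448701 + 0.515505 = 2.170194

H = 2.1702 bits/symbol


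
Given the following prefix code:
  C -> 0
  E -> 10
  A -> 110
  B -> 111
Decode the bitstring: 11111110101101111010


Decoding step by step:
Bits 111 -> B
Bits 111 -> B
Bits 10 -> E
Bits 10 -> E
Bits 110 -> A
Bits 111 -> B
Bits 10 -> E
Bits 10 -> E


Decoded message: BBEEABEE


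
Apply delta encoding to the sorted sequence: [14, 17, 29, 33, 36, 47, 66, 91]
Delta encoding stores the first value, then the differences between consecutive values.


First value: 14
Deltas:
  17 - 14 = 3
  29 - 17 = 12
  33 - 29 = 4
  36 - 33 = 3
  47 - 36 = 11
  66 - 47 = 19
  91 - 66 = 25


Delta encoded: [14, 3, 12, 4, 3, 11, 19, 25]


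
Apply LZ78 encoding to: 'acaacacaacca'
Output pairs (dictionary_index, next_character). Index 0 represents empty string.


LZ78 encoding steps:
Dictionary: {0: ''}
Step 1: w='' (idx 0), next='a' -> output (0, 'a'), add 'a' as idx 1
Step 2: w='' (idx 0), next='c' -> output (0, 'c'), add 'c' as idx 2
Step 3: w='a' (idx 1), next='a' -> output (1, 'a'), add 'aa' as idx 3
Step 4: w='c' (idx 2), next='a' -> output (2, 'a'), add 'ca' as idx 4
Step 5: w='ca' (idx 4), next='a' -> output (4, 'a'), add 'caa' as idx 5
Step 6: w='c' (idx 2), next='c' -> output (2, 'c'), add 'cc' as idx 6
Step 7: w='a' (idx 1), end of input -> output (1, '')


Encoded: [(0, 'a'), (0, 'c'), (1, 'a'), (2, 'a'), (4, 'a'), (2, 'c'), (1, '')]


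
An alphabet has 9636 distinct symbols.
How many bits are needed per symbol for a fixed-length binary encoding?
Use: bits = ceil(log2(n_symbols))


log2(9636) = 13.2342
Bracket: 2^13 = 8192 < 9636 <= 2^14 = 16384
So ceil(log2(9636)) = 14

bits = ceil(log2(9636)) = ceil(13.2342) = 14 bits


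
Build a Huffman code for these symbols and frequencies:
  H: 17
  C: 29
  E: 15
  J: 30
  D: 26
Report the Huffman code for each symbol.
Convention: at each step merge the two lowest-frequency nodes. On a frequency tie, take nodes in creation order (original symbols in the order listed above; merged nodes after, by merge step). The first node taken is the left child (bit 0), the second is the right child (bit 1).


Huffman tree construction:
Step 1: Merge E(15) + H(17) = 32
Step 2: Merge D(26) + C(29) = 55
Step 3: Merge J(30) + (E+H)(32) = 62
Step 4: Merge (D+C)(55) + (J+(E+H))(62) = 117
Read each symbol's code off the tree from the root (left child = 0, right child = 1).

Codes:
  H: 111 (length 3)
  C: 01 (length 2)
  E: 110 (length 3)
  J: 10 (length 2)
  D: 00 (length 2)
Average code length: 266/117 = 2.2735 bits/symbol


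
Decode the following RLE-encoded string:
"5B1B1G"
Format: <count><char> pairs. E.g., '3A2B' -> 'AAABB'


Expanding each <count><char> pair:
  5B -> 'BBBBB'
  1B -> 'B'
  1G -> 'G'

Decoded = BBBBBBG


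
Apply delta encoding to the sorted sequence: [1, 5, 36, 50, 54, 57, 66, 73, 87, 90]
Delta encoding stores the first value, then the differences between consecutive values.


First value: 1
Deltas:
  5 - 1 = 4
  36 - 5 = 31
  50 - 36 = 14
  54 - 50 = 4
  57 - 54 = 3
  66 - 57 = 9
  73 - 66 = 7
  87 - 73 = 14
  90 - 87 = 3


Delta encoded: [1, 4, 31, 14, 4, 3, 9, 7, 14, 3]


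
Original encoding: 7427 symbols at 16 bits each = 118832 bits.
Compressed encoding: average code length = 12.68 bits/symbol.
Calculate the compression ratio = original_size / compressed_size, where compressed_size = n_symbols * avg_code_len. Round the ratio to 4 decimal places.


original_size = n_symbols * orig_bits = 7427 * 16 = 118832 bits
compressed_size = n_symbols * avg_code_len = 7427 * 12.68 = 94174.36 bits
ratio = original_size / compressed_size = 118832 / 94174.36 = 1.2618

Compression ratio = 1.2618


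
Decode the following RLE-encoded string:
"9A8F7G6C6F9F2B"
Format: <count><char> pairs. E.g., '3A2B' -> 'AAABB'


Expanding each <count><char> pair:
  9A -> 'AAAAAAAAA'
  8F -> 'FFFFFFFF'
  7G -> 'GGGGGGG'
  6C -> 'CCCCCC'
  6F -> 'FFFFFF'
  9F -> 'FFFFFFFFF'
  2B -> 'BB'

Decoded = AAAAAAAAAFFFFFFFFGGGGGGGCCCCCCFFFFFFFFFFFFFFFBB


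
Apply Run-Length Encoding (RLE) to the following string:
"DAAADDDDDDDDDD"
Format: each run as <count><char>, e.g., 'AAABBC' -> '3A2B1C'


Scanning runs left to right:
  i=0: run of 'D' x 1 -> '1D'
  i=1: run of 'A' x 3 -> '3A'
  i=4: run of 'D' x 10 -> '10D'

RLE = 1D3A10D


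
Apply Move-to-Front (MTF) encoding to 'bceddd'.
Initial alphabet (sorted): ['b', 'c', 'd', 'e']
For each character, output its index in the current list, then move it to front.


MTF encoding:
'b': index 0 in ['b', 'c', 'd', 'e'] -> ['b', 'c', 'd', 'e']
'c': index 1 in ['b', 'c', 'd', 'e'] -> ['c', 'b', 'd', 'e']
'e': index 3 in ['c', 'b', 'd', 'e'] -> ['e', 'c', 'b', 'd']
'd': index 3 in ['e', 'c', 'b', 'd'] -> ['d', 'e', 'c', 'b']
'd': index 0 in ['d', 'e', 'c', 'b'] -> ['d', 'e', 'c', 'b']
'd': index 0 in ['d', 'e', 'c', 'b'] -> ['d', 'e', 'c', 'b']


Output: [0, 1, 3, 3, 0, 0]


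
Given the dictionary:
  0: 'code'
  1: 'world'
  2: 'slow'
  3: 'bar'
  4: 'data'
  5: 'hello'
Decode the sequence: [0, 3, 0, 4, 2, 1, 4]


Look up each index in the dictionary:
  0 -> 'code'
  3 -> 'bar'
  0 -> 'code'
  4 -> 'data'
  2 -> 'slow'
  1 -> 'world'
  4 -> 'data'

Decoded: "code bar code data slow world data"


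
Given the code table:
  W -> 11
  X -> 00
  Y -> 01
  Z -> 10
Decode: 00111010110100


Decoding:
00 -> X
11 -> W
10 -> Z
10 -> Z
11 -> W
01 -> Y
00 -> X


Result: XWZZWYX


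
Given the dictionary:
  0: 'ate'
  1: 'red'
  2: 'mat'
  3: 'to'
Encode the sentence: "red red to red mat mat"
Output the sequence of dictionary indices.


Look up each word in the dictionary:
  'red' -> 1
  'red' -> 1
  'to' -> 3
  'red' -> 1
  'mat' -> 2
  'mat' -> 2

Encoded: [1, 1, 3, 1, 2, 2]


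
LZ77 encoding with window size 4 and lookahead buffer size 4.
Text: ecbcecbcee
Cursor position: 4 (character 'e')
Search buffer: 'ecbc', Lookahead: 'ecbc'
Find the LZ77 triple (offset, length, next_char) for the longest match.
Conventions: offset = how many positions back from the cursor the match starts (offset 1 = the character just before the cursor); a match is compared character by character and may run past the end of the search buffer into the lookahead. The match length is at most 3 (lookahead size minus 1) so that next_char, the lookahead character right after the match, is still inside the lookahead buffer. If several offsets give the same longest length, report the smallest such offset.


Try each offset into the search buffer:
  offset=1 (pos 3, char 'c'): match length 0
  offset=2 (pos 2, char 'b'): match length 0
  offset=3 (pos 1, char 'c'): match length 0
  offset=4 (pos 0, char 'e'): match length 3
Longest match has length 3 at offset 4.
next_char = character at position 4 + 3 = 7 -> 'c'

Best match: offset=4, length=3 (matching 'ecb' starting at position 0)
LZ77 triple: (4, 3, 'c')


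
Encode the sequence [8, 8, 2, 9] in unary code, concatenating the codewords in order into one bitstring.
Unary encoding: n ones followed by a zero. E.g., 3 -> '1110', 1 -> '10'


Encode each number as n ones followed by a terminating 0:
  8 -> 111111110 (9 bits)
  8 -> 111111110 (9 bits)
  2 -> 110 (3 bits)
  9 -> 1111111110 (10 bits)
Total length = 9 + 9 + 3 + 10 = 31 bits.

Unary([8, 8, 2, 9]) = 1111111101111111101101111111110 (31 bits)


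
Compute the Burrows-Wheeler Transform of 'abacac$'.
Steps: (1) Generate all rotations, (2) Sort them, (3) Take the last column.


Rotations (sorted):
  0: $abacac -> last char: c
  1: abacac$ -> last char: $
  2: ac$abac -> last char: c
  3: acac$ab -> last char: b
  4: bacac$a -> last char: a
  5: c$abaca -> last char: a
  6: cac$aba -> last char: a


BWT = c$cbaaa


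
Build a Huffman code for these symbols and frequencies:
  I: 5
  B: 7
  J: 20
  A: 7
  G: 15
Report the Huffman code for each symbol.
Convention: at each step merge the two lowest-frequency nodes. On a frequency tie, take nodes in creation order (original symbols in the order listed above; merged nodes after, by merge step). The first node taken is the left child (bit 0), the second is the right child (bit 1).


Huffman tree construction:
Step 1: Merge I(5) + B(7) = 12
Step 2: Merge A(7) + (I+B)(12) = 19
Step 3: Merge G(15) + (A+(I+B))(19) = 34
Step 4: Merge J(20) + (G+(A+(I+B)))(34) = 54
Read each symbol's code off the tree from the root (left child = 0, right child = 1).

Codes:
  I: 1110 (length 4)
  B: 1111 (length 4)
  J: 0 (length 1)
  A: 110 (length 3)
  G: 10 (length 2)
Average code length: 119/54 = 2.2037 bits/symbol


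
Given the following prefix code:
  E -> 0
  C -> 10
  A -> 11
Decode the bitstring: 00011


Decoding step by step:
Bits 0 -> E
Bits 0 -> E
Bits 0 -> E
Bits 11 -> A


Decoded message: EEEA


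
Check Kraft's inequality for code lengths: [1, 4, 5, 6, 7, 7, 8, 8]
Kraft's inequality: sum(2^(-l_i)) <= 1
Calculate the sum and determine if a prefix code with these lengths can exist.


Sum = 2^(-1) + 2^(-4) + 2^(-5) + 2^(-6) + 2^(-7) + 2^(-7) + 2^(-8) + 2^(-8)
    = 0.5 + 0.0625 + 0.03125 + 0.015625 + 0.0078125 + 0.0078125 + 0.00390625 + 0.00390625
    = 162/256 = 0.6328125
Since 0.6328125 <= 1, Kraft's inequality IS satisfied.
A prefix code with these lengths CAN exist.

Kraft sum = 0.6328125. Satisfied.


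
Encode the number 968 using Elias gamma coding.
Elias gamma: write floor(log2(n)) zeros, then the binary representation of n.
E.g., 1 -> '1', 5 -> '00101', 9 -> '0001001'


num_bits = floor(log2(968)) + 1 = 10
leading_zeros = num_bits - 1 = 9
binary(968) = 1111001000

Elias gamma(968) = '000000000' + '1111001000' = 0000000001111001000 (19 bits)


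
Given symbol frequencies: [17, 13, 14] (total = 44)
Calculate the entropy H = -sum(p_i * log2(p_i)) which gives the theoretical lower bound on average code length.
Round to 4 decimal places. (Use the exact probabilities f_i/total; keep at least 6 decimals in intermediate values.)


Per-symbol terms -p_i * log2(p_i) with p_i = f_i/44:
  p = 17/44 = 0.386364: log2(p) = -1.371969, -p*log2(p) = 0.530079
  p = 13/44 = 0.295455: log2(p) = -1.758992, -p*log2(p) = 0.519702
  p = 14/44 = 0.318182: log2(p) = -1.652077, -p*log2(p) = 0.525661
H = 0.530079 + 0.519702 + 0.525661 = 1.575442

H = 1.5754 bits/symbol


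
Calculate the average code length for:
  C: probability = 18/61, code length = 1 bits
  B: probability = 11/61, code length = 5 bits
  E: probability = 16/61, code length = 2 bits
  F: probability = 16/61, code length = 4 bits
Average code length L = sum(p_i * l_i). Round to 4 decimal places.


Weighted contributions p_i * l_i:
  C: (18/61) * 1 = 18/61
  B: (11/61) * 5 = 55/61
  E: (16/61) * 2 = 32/61
  F: (16/61) * 4 = 64/61
Sum = (18 + 55 + 32 + 64)/61 = 169/61

L = 169/61 = 2.7705 bits/symbol


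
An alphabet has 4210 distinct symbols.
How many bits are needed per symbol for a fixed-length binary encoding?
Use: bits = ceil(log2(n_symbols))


log2(4210) = 12.0396
Bracket: 2^12 = 4096 < 4210 <= 2^13 = 8192
So ceil(log2(4210)) = 13

bits = ceil(log2(4210)) = ceil(12.0396) = 13 bits


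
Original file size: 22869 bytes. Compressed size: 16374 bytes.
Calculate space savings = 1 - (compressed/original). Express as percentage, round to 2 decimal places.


ratio = compressed/original = 16374/22869 = 0.715991
savings = 1 - ratio = 1 - 0.715991 = 0.284009
as a percentage: 0.284009 * 100 = 28.4%

Space savings = 1 - 16374/22869 = 28.4%


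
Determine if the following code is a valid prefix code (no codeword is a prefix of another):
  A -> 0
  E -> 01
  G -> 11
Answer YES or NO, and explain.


Checking each pair (does one codeword prefix another?):
  A='0' vs E='01': prefix -- VIOLATION

NO -- this is NOT a valid prefix code. A (0) is a prefix of E (01).


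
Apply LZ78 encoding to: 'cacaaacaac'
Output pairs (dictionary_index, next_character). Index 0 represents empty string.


LZ78 encoding steps:
Dictionary: {0: ''}
Step 1: w='' (idx 0), next='c' -> output (0, 'c'), add 'c' as idx 1
Step 2: w='' (idx 0), next='a' -> output (0, 'a'), add 'a' as idx 2
Step 3: w='c' (idx 1), next='a' -> output (1, 'a'), add 'ca' as idx 3
Step 4: w='a' (idx 2), next='a' -> output (2, 'a'), add 'aa' as idx 4
Step 5: w='ca' (idx 3), next='a' -> output (3, 'a'), add 'caa' as idx 5
Step 6: w='c' (idx 1), end of input -> output (1, '')


Encoded: [(0, 'c'), (0, 'a'), (1, 'a'), (2, 'a'), (3, 'a'), (1, '')]


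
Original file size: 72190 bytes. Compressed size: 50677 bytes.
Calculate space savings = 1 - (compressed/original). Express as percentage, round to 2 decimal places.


ratio = compressed/original = 50677/72190 = 0.701995
savings = 1 - ratio = 1 - 0.701995 = 0.298005
as a percentage: 0.298005 * 100 = 29.8%

Space savings = 1 - 50677/72190 = 29.8%


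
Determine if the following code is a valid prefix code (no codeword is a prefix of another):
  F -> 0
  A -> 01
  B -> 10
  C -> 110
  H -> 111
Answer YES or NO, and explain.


Checking each pair (does one codeword prefix another?):
  F='0' vs A='01': prefix -- VIOLATION

NO -- this is NOT a valid prefix code. F (0) is a prefix of A (01).
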